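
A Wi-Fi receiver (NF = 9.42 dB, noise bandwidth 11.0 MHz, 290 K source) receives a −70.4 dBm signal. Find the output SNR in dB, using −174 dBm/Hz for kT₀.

23.8 dB

Noise floor: N = −174 + 10 log₁₀(B) + NF
10 log₁₀(1.10×10⁷) = 70.41 dB
N = −174 + 70.41 + 9.42 = −94.17 dBm
SNR = P_sig − N = −70.4 − (−94.17) = 23.77 dB → 23.8 dB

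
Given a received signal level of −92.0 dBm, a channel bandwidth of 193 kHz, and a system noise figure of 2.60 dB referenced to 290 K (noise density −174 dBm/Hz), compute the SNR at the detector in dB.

26.5 dB

Noise floor: N = −174 + 10 log₁₀(B) + NF
10 log₁₀(1.93×10⁵) = 52.86 dB
N = −174 + 52.86 + 2.60 = −118.54 dBm
SNR = P_sig − N = −92.0 − (−118.54) = 26.54 dB → 26.5 dB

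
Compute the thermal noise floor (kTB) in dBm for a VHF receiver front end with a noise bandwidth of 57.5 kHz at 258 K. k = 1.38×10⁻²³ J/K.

−126.9 dBm

P_n = kTB = 1.38×10⁻²³ × 258 × 5.75×10⁴ = 2.05×10⁻¹⁶ W
In dBm: 10 log₁₀(2.05×10⁻¹⁶ / 10⁻³) = −126.9 dBm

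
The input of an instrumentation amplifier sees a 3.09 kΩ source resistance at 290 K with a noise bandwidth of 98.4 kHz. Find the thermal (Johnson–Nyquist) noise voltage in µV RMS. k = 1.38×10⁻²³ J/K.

2.21 µV

V_n = √(4kTRB)
4kTRB = 4 × 1.38×10⁻²³ × 290 × 3.09×10³ × 9.84×10⁴ = 4.87×10⁻¹² V²
V_n = √(4.87×10⁻¹²) = 2.21×10⁻⁶ V = 2.21 µV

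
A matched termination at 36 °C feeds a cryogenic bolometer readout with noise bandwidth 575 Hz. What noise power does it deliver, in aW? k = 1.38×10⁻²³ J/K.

2.45 aW

T = 36 °C + 273.15 = 309.15 K
P_n = kTB = 1.38×10⁻²³ × 309.15 × 5.75×10² = 2.45×10⁻¹⁸ W = 2.45 aW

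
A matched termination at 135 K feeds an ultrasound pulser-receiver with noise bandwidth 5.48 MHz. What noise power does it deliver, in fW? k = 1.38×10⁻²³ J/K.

P_n = kTB = 1.38×10⁻²³ × 135 × 5.48×10⁶ = 1.02×10⁻¹⁴ W = 10.2 fW

10.2 fW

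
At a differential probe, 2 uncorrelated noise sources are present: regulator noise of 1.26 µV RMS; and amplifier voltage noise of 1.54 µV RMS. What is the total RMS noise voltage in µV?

Uncorrelated sources add in power (mean-square): V_tot = √(ΣV_i²)
V_tot = √[(1.26×10⁻⁶)² + (1.54×10⁻⁶)²] = 1.99×10⁻⁶ V = 1.99 µV

1.99 µV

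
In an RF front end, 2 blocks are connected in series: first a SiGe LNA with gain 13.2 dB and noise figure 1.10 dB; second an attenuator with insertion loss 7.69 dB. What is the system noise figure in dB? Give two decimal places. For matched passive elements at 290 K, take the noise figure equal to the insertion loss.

Convert to linear (a loss of L dB is a gain of −L dB): F_i = 10^(NF_i/10), G_i = 10^(G_i,dB/10)
  Stage 1: F_1 = 10^(1.10/10) = 1.288, G_1 = 10^(13.2/10) = 20.89
  Stage 2: F_2 = 10^(7.69/10) = 5.875, G_2 = 10^(−7.69/10) = 0.1702
Friis cascade:
  F = 1.288 + (5.875 − 1)/20.89 = 1.522
NF = 10 log₁₀(1.522) = 1.82 dB

1.82 dB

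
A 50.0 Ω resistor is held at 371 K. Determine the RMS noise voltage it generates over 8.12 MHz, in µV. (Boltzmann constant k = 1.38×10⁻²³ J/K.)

V_n = √(4kTRB)
4kTRB = 4 × 1.38×10⁻²³ × 371 × 5.00×10¹ × 8.12×10⁶ = 8.31×10⁻¹² V²
V_n = √(8.31×10⁻¹²) = 2.88×10⁻⁶ V = 2.88 µV

2.88 µV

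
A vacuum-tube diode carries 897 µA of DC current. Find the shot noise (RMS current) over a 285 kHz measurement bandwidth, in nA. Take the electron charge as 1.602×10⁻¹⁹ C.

9.05 nA

I_n = √(2qI·B)
2qI·B = 2 × 1.602×10⁻¹⁹ × 8.97×10⁻⁴ × 2.85×10⁵ = 8.19×10⁻¹⁷ A²
I_n = √(8.19×10⁻¹⁷) = 9.05×10⁻⁹ A = 9.05 nA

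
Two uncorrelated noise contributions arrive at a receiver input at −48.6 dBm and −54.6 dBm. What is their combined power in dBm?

Convert to linear, add, convert back:
P₁ = 1.38×10⁻⁸ W, P₂ = 3.47×10⁻⁹ W
P_tot = 1.73×10⁻⁸ W → 10 log₁₀(P_tot / 10⁻³) = −47.6 dBm

−47.6 dBm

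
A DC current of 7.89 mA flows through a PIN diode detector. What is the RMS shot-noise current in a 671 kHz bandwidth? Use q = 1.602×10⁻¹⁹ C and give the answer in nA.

41.2 nA

I_n = √(2qI·B)
2qI·B = 2 × 1.602×10⁻¹⁹ × 7.89×10⁻³ × 6.71×10⁵ = 1.70×10⁻¹⁵ A²
I_n = √(1.70×10⁻¹⁵) = 4.12×10⁻⁸ A = 41.2 nA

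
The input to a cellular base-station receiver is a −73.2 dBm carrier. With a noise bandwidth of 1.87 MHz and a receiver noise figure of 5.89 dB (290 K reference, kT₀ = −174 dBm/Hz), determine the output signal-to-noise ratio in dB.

Noise floor: N = −174 + 10 log₁₀(B) + NF
10 log₁₀(1.87×10⁶) = 62.72 dB
N = −174 + 62.72 + 5.89 = −105.39 dBm
SNR = P_sig − N = −73.2 − (−105.39) = 32.19 dB → 32.2 dB

32.2 dB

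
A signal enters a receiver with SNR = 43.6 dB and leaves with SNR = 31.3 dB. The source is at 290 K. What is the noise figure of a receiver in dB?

12.3 dB

NF (dB) = SNR_in(dB) − SNR_out(dB) when the source is at T₀
NF = 43.6 − 31.3 = 12.3 dB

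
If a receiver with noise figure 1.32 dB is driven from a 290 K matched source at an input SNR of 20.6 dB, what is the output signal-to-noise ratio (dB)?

By definition F = SNR_in/SNR_out, so in dB: SNR_out = SNR_in − NF
SNR_out = 20.6 − 1.32 = 19.28 dB

19.28 dB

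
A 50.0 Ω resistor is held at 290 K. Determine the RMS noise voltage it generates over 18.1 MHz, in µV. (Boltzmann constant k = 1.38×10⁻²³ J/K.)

3.81 µV

V_n = √(4kTRB)
4kTRB = 4 × 1.38×10⁻²³ × 290 × 5.00×10¹ × 1.81×10⁷ = 1.45×10⁻¹¹ V²
V_n = √(1.45×10⁻¹¹) = 3.81×10⁻⁶ V = 3.81 µV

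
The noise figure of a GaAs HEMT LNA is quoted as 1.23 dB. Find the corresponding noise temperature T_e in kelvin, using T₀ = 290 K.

94.9 K

F = 10^(1.23/10) = 1.32739
T_e = (F − 1)·T₀ = (1.32739 − 1) × 290 = 94.9 K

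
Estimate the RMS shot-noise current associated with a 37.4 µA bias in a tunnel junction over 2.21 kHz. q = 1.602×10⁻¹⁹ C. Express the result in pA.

163 pA

I_n = √(2qI·B)
2qI·B = 2 × 1.602×10⁻¹⁹ × 3.74×10⁻⁵ × 2.21×10³ = 2.65×10⁻²⁰ A²
I_n = √(2.65×10⁻²⁰) = 1.63×10⁻¹⁰ A = 163 pA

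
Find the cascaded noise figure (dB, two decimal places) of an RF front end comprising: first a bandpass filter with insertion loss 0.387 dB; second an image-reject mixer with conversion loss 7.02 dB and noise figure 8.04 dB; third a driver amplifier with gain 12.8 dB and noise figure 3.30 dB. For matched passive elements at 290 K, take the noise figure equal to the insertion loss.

Convert to linear (a loss of L dB is a gain of −L dB): F_i = 10^(NF_i/10), G_i = 10^(G_i,dB/10)
  Stage 1: F_1 = 10^(0.387/10) = 1.093, G_1 = 10^(−0.387/10) = 0.9147
  Stage 2: F_2 = 10^(8.04/10) = 6.368, G_2 = 10^(−7.02/10) = 0.1986
  Stage 3: F_3 = 10^(3.30/10) = 2.138, G_3 = 10^(12.8/10) = 19.05
Friis cascade:
  F = 1.093 + (6.368 − 1)/0.9147 + (2.138 − 1)/0.1817 = 13.23
NF = 10 log₁₀(13.23) = 11.21 dB

11.21 dB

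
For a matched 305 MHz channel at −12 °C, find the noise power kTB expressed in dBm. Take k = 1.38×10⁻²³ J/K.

−89.6 dBm

T = −12 °C + 273.15 = 261.15 K
P_n = kTB = 1.38×10⁻²³ × 261.15 × 3.05×10⁸ = 1.10×10⁻¹² W
In dBm: 10 log₁₀(1.10×10⁻¹² / 10⁻³) = −89.6 dBm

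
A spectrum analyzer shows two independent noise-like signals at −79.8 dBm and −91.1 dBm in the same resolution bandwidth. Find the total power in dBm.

−79.5 dBm

Convert to linear, add, convert back:
P₁ = 1.05×10⁻¹¹ W, P₂ = 7.76×10⁻¹³ W
P_tot = 1.12×10⁻¹¹ W → 10 log₁₀(P_tot / 10⁻³) = −79.5 dBm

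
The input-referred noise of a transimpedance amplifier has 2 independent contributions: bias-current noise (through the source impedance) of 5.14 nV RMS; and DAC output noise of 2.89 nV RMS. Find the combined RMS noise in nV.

Uncorrelated sources add in power (mean-square): V_tot = √(ΣV_i²)
V_tot = √[(5.14×10⁻⁹)² + (2.89×10⁻⁹)²] = 5.90×10⁻⁹ V = 5.90 nV

5.90 nV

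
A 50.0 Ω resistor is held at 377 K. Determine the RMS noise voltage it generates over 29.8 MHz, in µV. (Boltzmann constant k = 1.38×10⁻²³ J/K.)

V_n = √(4kTRB)
4kTRB = 4 × 1.38×10⁻²³ × 377 × 5.00×10¹ × 2.98×10⁷ = 3.10×10⁻¹¹ V²
V_n = √(3.10×10⁻¹¹) = 5.57×10⁻⁶ V = 5.57 µV

5.57 µV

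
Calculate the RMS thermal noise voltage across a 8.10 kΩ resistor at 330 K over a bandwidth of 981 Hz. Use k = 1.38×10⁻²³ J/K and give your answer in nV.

380 nV

V_n = √(4kTRB)
4kTRB = 4 × 1.38×10⁻²³ × 330 × 8.10×10³ × 9.81×10² = 1.45×10⁻¹³ V²
V_n = √(1.45×10⁻¹³) = 3.80×10⁻⁷ V = 380 nV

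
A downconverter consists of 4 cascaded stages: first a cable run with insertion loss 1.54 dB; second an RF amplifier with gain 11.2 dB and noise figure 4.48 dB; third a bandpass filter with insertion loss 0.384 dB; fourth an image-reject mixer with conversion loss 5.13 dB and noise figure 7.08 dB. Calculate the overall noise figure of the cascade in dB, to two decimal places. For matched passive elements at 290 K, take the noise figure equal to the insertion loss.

6.53 dB

Convert to linear (a loss of L dB is a gain of −L dB): F_i = 10^(NF_i/10), G_i = 10^(G_i,dB/10)
  Stage 1: F_1 = 10^(1.54/10) = 1.426, G_1 = 10^(−1.54/10) = 0.7015
  Stage 2: F_2 = 10^(4.48/10) = 2.805, G_2 = 10^(11.2/10) = 13.18
  Stage 3: F_3 = 10^(0.384/10) = 1.092, G_3 = 10^(−0.384/10) = 0.9154
  Stage 4: F_4 = 10^(7.08/10) = 5.105, G_4 = 10^(−5.13/10) = 0.3069
Friis cascade:
  F = 1.426 + (2.805 − 1)/0.7015 + (1.092 − 1)/9.247 + (5.105 − 1)/8.464 = 4.494
NF = 10 log₁₀(4.494) = 6.53 dB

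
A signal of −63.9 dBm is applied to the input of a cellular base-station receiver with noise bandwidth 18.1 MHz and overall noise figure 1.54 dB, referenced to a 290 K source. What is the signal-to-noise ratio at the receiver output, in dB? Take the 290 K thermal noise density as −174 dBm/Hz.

36.0 dB

Noise floor: N = −174 + 10 log₁₀(B) + NF
10 log₁₀(1.81×10⁷) = 72.58 dB
N = −174 + 72.58 + 1.54 = −99.88 dBm
SNR = P_sig − N = −63.9 − (−99.88) = 35.98 dB → 36.0 dB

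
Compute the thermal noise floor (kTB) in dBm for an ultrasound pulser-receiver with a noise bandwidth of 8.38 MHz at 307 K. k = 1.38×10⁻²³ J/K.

P_n = kTB = 1.38×10⁻²³ × 307 × 8.38×10⁶ = 3.55×10⁻¹⁴ W
In dBm: 10 log₁₀(3.55×10⁻¹⁴ / 10⁻³) = −104.5 dBm

−104.5 dBm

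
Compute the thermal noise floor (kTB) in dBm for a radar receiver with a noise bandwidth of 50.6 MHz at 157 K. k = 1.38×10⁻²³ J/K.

P_n = kTB = 1.38×10⁻²³ × 157 × 5.06×10⁷ = 1.10×10⁻¹³ W
In dBm: 10 log₁₀(1.10×10⁻¹³ / 10⁻³) = −99.6 dBm

−99.6 dBm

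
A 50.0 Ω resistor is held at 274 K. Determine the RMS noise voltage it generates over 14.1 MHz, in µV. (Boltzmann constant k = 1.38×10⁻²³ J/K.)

V_n = √(4kTRB)
4kTRB = 4 × 1.38×10⁻²³ × 274 × 5.00×10¹ × 1.41×10⁷ = 1.07×10⁻¹¹ V²
V_n = √(1.07×10⁻¹¹) = 3.27×10⁻⁶ V = 3.27 µV

3.27 µV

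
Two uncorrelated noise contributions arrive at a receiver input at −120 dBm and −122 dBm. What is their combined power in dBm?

−117.9 dBm

Convert to linear, add, convert back:
P₁ = 1.00×10⁻¹⁵ W, P₂ = 6.31×10⁻¹⁶ W
P_tot = 1.63×10⁻¹⁵ W → 10 log₁₀(P_tot / 10⁻³) = −117.9 dBm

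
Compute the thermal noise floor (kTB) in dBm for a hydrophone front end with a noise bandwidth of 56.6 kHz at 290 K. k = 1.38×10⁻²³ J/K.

P_n = kTB = 1.38×10⁻²³ × 290 × 5.66×10⁴ = 2.27×10⁻¹⁶ W
In dBm: 10 log₁₀(2.27×10⁻¹⁶ / 10⁻³) = −126.4 dBm

−126.4 dBm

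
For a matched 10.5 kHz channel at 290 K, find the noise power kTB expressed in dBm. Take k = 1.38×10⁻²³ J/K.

P_n = kTB = 1.38×10⁻²³ × 290 × 1.05×10⁴ = 4.20×10⁻¹⁷ W
In dBm: 10 log₁₀(4.20×10⁻¹⁷ / 10⁻³) = −133.8 dBm

−133.8 dBm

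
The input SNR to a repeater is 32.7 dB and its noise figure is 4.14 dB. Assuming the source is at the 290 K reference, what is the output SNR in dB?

28.56 dB

By definition F = SNR_in/SNR_out, so in dB: SNR_out = SNR_in − NF
SNR_out = 32.7 − 4.14 = 28.56 dB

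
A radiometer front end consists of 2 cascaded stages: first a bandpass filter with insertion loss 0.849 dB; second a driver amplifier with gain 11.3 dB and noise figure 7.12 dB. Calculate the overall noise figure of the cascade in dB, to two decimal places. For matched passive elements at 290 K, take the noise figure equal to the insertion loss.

Convert to linear (a loss of L dB is a gain of −L dB): F_i = 10^(NF_i/10), G_i = 10^(G_i,dB/10)
  Stage 1: F_1 = 10^(0.849/10) = 1.216, G_1 = 10^(−0.849/10) = 0.8224
  Stage 2: F_2 = 10^(7.12/10) = 5.152, G_2 = 10^(11.3/10) = 13.49
Friis cascade:
  F = 1.216 + (5.152 − 1)/0.8224 = 6.265
NF = 10 log₁₀(6.265) = 7.97 dB

7.97 dB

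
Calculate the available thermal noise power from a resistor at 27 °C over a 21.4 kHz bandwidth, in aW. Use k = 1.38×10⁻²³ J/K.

88.6 aW

T = 27 °C + 273.15 = 300.15 K
P_n = kTB = 1.38×10⁻²³ × 300.15 × 2.14×10⁴ = 8.86×10⁻¹⁷ W = 88.6 aW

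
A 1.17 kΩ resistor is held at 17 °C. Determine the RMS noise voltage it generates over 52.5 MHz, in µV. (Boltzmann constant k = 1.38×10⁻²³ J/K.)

T = 17 °C + 273.15 = 290.15 K
V_n = √(4kTRB)
4kTRB = 4 × 1.38×10⁻²³ × 290.15 × 1.17×10³ × 5.25×10⁷ = 9.84×10⁻¹⁰ V²
V_n = √(9.84×10⁻¹⁰) = 3.14×10⁻⁵ V = 31.4 µV

31.4 µV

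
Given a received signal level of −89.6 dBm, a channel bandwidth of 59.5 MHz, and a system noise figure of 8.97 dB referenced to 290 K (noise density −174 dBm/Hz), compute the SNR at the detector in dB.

−2.3 dB

Noise floor: N = −174 + 10 log₁₀(B) + NF
10 log₁₀(5.95×10⁷) = 77.75 dB
N = −174 + 77.75 + 8.97 = −87.28 dBm
SNR = P_sig − N = −89.6 − (−87.28) = −2.32 dB → −2.3 dB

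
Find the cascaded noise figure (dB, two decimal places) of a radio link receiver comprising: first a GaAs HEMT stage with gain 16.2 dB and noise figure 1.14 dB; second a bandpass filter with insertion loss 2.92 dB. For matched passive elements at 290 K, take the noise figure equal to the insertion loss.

Convert to linear (a loss of L dB is a gain of −L dB): F_i = 10^(NF_i/10), G_i = 10^(G_i,dB/10)
  Stage 1: F_1 = 10^(1.14/10) = 1.300, G_1 = 10^(16.2/10) = 41.69
  Stage 2: F_2 = 10^(2.92/10) = 1.959, G_2 = 10^(−2.92/10) = 0.5105
Friis cascade:
  F = 1.300 + (1.959 − 1)/41.69 = 1.323
NF = 10 log₁₀(1.323) = 1.22 dB

1.22 dB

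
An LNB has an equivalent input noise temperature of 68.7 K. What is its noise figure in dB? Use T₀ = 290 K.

F = 1 + T_e/T₀ = 1 + 68.7/290 = 1.2369
NF = 10 log₁₀(1.2369) = 0.923 dB

0.923 dB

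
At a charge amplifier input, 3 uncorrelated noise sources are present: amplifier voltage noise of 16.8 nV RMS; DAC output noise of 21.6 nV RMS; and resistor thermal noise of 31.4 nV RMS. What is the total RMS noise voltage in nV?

41.7 nV

Uncorrelated sources add in power (mean-square): V_tot = √(ΣV_i²)
V_tot = √[(1.68×10⁻⁸)² + (2.16×10⁻⁸)² + (3.14×10⁻⁸)²] = 4.17×10⁻⁸ V = 41.7 nV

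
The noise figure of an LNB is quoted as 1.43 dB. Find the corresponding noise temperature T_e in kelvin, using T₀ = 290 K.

113 K

F = 10^(1.43/10) = 1.38995
T_e = (F − 1)·T₀ = (1.38995 − 1) × 290 = 113 K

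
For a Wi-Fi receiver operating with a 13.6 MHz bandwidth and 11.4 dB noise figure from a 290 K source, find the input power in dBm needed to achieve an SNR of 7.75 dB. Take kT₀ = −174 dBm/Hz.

−83.5 dBm

Sensitivity = −174 + 10 log₁₀(B) + NF + SNR_min
= −174 + 71.34 + 11.4 + 7.75
= −83.51 dBm → −83.5 dBm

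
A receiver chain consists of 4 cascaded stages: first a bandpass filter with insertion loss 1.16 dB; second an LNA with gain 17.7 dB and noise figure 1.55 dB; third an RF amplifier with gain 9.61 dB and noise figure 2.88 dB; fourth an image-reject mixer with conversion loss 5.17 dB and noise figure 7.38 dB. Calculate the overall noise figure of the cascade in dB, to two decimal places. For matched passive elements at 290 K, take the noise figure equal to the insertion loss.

2.78 dB

Convert to linear (a loss of L dB is a gain of −L dB): F_i = 10^(NF_i/10), G_i = 10^(G_i,dB/10)
  Stage 1: F_1 = 10^(1.16/10) = 1.306, G_1 = 10^(−1.16/10) = 0.7656
  Stage 2: F_2 = 10^(1.55/10) = 1.429, G_2 = 10^(17.7/10) = 58.88
  Stage 3: F_3 = 10^(2.88/10) = 1.941, G_3 = 10^(9.61/10) = 9.141
  Stage 4: F_4 = 10^(7.38/10) = 5.470, G_4 = 10^(−5.17/10) = 0.3041
Friis cascade:
  F = 1.306 + (1.429 − 1)/0.7656 + (1.941 − 1)/45.08 + (5.470 − 1)/412.1 = 1.898
NF = 10 log₁₀(1.898) = 2.78 dB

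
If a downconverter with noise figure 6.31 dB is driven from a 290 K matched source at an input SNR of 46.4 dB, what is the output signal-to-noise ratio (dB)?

By definition F = SNR_in/SNR_out, so in dB: SNR_out = SNR_in − NF
SNR_out = 46.4 − 6.31 = 40.09 dB

40.09 dB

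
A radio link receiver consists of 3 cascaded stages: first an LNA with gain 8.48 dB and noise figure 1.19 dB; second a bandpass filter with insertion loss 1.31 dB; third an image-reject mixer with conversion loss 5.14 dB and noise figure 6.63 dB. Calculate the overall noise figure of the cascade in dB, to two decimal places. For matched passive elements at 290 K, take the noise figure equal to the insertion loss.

3.13 dB

Convert to linear (a loss of L dB is a gain of −L dB): F_i = 10^(NF_i/10), G_i = 10^(G_i,dB/10)
  Stage 1: F_1 = 10^(1.19/10) = 1.315, G_1 = 10^(8.48/10) = 7.047
  Stage 2: F_2 = 10^(1.31/10) = 1.352, G_2 = 10^(−1.31/10) = 0.7396
  Stage 3: F_3 = 10^(6.63/10) = 4.603, G_3 = 10^(−5.14/10) = 0.3062
Friis cascade:
  F = 1.315 + (1.352 − 1)/7.047 + (4.603 − 1)/5.212 = 2.056
NF = 10 log₁₀(2.056) = 3.13 dB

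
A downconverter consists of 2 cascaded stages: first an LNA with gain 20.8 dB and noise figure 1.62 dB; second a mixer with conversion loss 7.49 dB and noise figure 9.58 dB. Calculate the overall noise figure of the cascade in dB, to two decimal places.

Convert to linear (a loss of L dB is a gain of −L dB): F_i = 10^(NF_i/10), G_i = 10^(G_i,dB/10)
  Stage 1: F_1 = 10^(1.62/10) = 1.452, G_1 = 10^(20.8/10) = 120.2
  Stage 2: F_2 = 10^(9.58/10) = 9.078, G_2 = 10^(−7.49/10) = 0.1782
Friis cascade:
  F = 1.452 + (9.078 − 1)/120.2 = 1.519
NF = 10 log₁₀(1.519) = 1.82 dB

1.82 dB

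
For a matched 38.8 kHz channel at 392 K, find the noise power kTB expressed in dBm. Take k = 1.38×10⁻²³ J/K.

P_n = kTB = 1.38×10⁻²³ × 392 × 3.88×10⁴ = 2.10×10⁻¹⁶ W
In dBm: 10 log₁₀(2.10×10⁻¹⁶ / 10⁻³) = −126.8 dBm

−126.8 dBm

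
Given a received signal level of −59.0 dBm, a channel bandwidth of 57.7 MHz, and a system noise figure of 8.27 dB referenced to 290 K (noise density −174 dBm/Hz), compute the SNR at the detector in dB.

Noise floor: N = −174 + 10 log₁₀(B) + NF
10 log₁₀(5.77×10⁷) = 77.61 dB
N = −174 + 77.61 + 8.27 = −88.12 dBm
SNR = P_sig − N = −59.0 − (−88.12) = 29.12 dB → 29.1 dB

29.1 dB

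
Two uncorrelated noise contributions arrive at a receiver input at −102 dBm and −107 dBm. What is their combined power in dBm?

Convert to linear, add, convert back:
P₁ = 6.31×10⁻¹⁴ W, P₂ = 2.00×10⁻¹⁴ W
P_tot = 8.30×10⁻¹⁴ W → 10 log₁₀(P_tot / 10⁻³) = −100.8 dBm

−100.8 dBm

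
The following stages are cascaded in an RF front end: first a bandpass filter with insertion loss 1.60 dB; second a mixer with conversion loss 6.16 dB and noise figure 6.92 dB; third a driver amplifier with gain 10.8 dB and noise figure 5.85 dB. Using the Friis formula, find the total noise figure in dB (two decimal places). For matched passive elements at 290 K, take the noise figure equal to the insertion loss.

Convert to linear (a loss of L dB is a gain of −L dB): F_i = 10^(NF_i/10), G_i = 10^(G_i,dB/10)
  Stage 1: F_1 = 10^(1.60/10) = 1.445, G_1 = 10^(−1.60/10) = 0.6918
  Stage 2: F_2 = 10^(6.92/10) = 4.920, G_2 = 10^(−6.16/10) = 0.2421
  Stage 3: F_3 = 10^(5.85/10) = 3.846, G_3 = 10^(10.8/10) = 12.02
Friis cascade:
  F = 1.445 + (4.920 − 1)/0.6918 + (3.846 − 1)/0.1675 = 24.10
NF = 10 log₁₀(24.10) = 13.82 dB

13.82 dB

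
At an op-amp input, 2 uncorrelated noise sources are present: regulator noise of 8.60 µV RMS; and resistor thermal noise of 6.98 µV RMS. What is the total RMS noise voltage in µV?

11.1 µV

Uncorrelated sources add in power (mean-square): V_tot = √(ΣV_i²)
V_tot = √[(8.60×10⁻⁶)² + (6.98×10⁻⁶)²] = 1.11×10⁻⁵ V = 11.1 µV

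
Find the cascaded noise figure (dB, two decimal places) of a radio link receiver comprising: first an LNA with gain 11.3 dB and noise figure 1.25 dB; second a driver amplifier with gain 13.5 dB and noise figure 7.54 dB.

2.25 dB

Convert to linear (a loss of L dB is a gain of −L dB): F_i = 10^(NF_i/10), G_i = 10^(G_i,dB/10)
  Stage 1: F_1 = 10^(1.25/10) = 1.334, G_1 = 10^(11.3/10) = 13.49
  Stage 2: F_2 = 10^(7.54/10) = 5.675, G_2 = 10^(13.5/10) = 22.39
Friis cascade:
  F = 1.334 + (5.675 − 1)/13.49 = 1.680
NF = 10 log₁₀(1.680) = 2.25 dB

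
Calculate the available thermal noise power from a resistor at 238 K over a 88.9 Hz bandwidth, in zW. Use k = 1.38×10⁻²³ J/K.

292 zW

P_n = kTB = 1.38×10⁻²³ × 238 × 8.89×10¹ = 2.92×10⁻¹⁹ W = 292 zW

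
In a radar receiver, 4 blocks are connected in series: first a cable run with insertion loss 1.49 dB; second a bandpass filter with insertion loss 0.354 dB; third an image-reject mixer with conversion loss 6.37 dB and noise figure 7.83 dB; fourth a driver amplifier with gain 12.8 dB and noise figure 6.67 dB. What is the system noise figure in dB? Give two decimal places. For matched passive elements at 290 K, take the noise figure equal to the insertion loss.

15.24 dB

Convert to linear (a loss of L dB is a gain of −L dB): F_i = 10^(NF_i/10), G_i = 10^(G_i,dB/10)
  Stage 1: F_1 = 10^(1.49/10) = 1.409, G_1 = 10^(−1.49/10) = 0.7096
  Stage 2: F_2 = 10^(0.354/10) = 1.085, G_2 = 10^(−0.354/10) = 0.9217
  Stage 3: F_3 = 10^(7.83/10) = 6.067, G_3 = 10^(−6.37/10) = 0.2307
  Stage 4: F_4 = 10^(6.67/10) = 4.645, G_4 = 10^(12.8/10) = 19.05
Friis cascade:
  F = 1.409 + (1.085 − 1)/0.7096 + (6.067 − 1)/0.6540 + (4.645 − 1)/0.1509 = 33.44
NF = 10 log₁₀(33.44) = 15.24 dB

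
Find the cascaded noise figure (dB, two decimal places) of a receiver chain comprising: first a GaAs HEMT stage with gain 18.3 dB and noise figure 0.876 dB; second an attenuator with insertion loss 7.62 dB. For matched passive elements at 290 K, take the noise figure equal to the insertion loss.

Convert to linear (a loss of L dB is a gain of −L dB): F_i = 10^(NF_i/10), G_i = 10^(G_i,dB/10)
  Stage 1: F_1 = 10^(0.876/10) = 1.223, G_1 = 10^(18.3/10) = 67.61
  Stage 2: F_2 = 10^(7.62/10) = 5.781, G_2 = 10^(−7.62/10) = 0.1730
Friis cascade:
  F = 1.223 + (5.781 − 1)/67.61 = 1.294
NF = 10 log₁₀(1.294) = 1.12 dB

1.12 dB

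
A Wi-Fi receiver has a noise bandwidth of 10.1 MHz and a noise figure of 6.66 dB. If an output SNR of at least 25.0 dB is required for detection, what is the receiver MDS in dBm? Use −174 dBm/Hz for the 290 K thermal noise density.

Sensitivity = −174 + 10 log₁₀(B) + NF + SNR_min
= −174 + 70.04 + 6.66 + 25.0
= −72.30 dBm → −72.3 dBm

−72.3 dBm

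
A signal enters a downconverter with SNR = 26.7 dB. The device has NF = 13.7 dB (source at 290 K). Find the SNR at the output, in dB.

13.0 dB

By definition F = SNR_in/SNR_out, so in dB: SNR_out = SNR_in − NF
SNR_out = 26.7 − 13.7 = 13.0 dB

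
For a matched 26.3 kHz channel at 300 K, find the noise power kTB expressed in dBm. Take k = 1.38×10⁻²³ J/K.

P_n = kTB = 1.38×10⁻²³ × 300 × 2.63×10⁴ = 1.09×10⁻¹⁶ W
In dBm: 10 log₁₀(1.09×10⁻¹⁶ / 10⁻³) = −129.6 dBm

−129.6 dBm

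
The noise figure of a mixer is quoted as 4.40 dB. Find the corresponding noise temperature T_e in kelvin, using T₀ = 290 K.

509 K

F = 10^(4.40/10) = 2.75423
T_e = (F − 1)·T₀ = (2.75423 − 1) × 290 = 509 K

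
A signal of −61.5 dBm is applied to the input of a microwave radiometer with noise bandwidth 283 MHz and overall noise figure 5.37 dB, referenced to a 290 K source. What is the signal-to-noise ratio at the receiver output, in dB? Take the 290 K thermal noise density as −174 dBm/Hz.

Noise floor: N = −174 + 10 log₁₀(B) + NF
10 log₁₀(2.83×10⁸) = 84.52 dB
N = −174 + 84.52 + 5.37 = −84.11 dBm
SNR = P_sig − N = −61.5 − (−84.11) = 22.61 dB → 22.6 dB

22.6 dB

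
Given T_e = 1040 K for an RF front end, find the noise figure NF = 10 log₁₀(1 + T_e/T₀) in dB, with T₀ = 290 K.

6.61 dB

F = 1 + T_e/T₀ = 1 + 1040/290 = 4.58621
NF = 10 log₁₀(4.58621) = 6.61 dB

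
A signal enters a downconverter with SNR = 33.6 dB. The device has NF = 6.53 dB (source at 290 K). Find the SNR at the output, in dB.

By definition F = SNR_in/SNR_out, so in dB: SNR_out = SNR_in − NF
SNR_out = 33.6 − 6.53 = 27.07 dB

27.07 dB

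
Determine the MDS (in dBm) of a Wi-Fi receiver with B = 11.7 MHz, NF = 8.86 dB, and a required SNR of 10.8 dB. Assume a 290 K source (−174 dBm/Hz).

Sensitivity = −174 + 10 log₁₀(B) + NF + SNR_min
= −174 + 70.68 + 8.86 + 10.8
= −83.66 dBm → −83.7 dBm

−83.7 dBm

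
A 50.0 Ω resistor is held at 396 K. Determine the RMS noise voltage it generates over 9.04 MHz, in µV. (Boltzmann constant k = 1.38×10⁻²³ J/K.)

3.14 µV

V_n = √(4kTRB)
4kTRB = 4 × 1.38×10⁻²³ × 396 × 5.00×10¹ × 9.04×10⁶ = 9.88×10⁻¹² V²
V_n = √(9.88×10⁻¹²) = 3.14×10⁻⁶ V = 3.14 µV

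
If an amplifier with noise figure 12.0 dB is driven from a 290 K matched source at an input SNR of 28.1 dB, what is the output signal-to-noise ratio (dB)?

16.1 dB

By definition F = SNR_in/SNR_out, so in dB: SNR_out = SNR_in − NF
SNR_out = 28.1 − 12.0 = 16.1 dB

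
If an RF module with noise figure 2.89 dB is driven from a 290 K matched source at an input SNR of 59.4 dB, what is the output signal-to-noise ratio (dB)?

By definition F = SNR_in/SNR_out, so in dB: SNR_out = SNR_in − NF
SNR_out = 59.4 − 2.89 = 56.51 dB

56.51 dB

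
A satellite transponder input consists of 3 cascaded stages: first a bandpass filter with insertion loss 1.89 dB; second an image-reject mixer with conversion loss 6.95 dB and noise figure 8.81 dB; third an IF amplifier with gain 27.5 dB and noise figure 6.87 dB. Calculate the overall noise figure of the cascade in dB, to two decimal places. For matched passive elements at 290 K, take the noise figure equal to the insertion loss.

16.16 dB

Convert to linear (a loss of L dB is a gain of −L dB): F_i = 10^(NF_i/10), G_i = 10^(G_i,dB/10)
  Stage 1: F_1 = 10^(1.89/10) = 1.545, G_1 = 10^(−1.89/10) = 0.6471
  Stage 2: F_2 = 10^(8.81/10) = 7.603, G_2 = 10^(−6.95/10) = 0.2018
  Stage 3: F_3 = 10^(6.87/10) = 4.864, G_3 = 10^(27.5/10) = 562.3
Friis cascade:
  F = 1.545 + (7.603 − 1)/0.6471 + (4.864 − 1)/0.1306 = 41.33
NF = 10 log₁₀(41.33) = 16.16 dB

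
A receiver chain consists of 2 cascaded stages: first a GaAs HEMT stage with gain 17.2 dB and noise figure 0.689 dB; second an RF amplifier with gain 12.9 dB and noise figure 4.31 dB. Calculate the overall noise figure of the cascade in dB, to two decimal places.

0.81 dB

Convert to linear (a loss of L dB is a gain of −L dB): F_i = 10^(NF_i/10), G_i = 10^(G_i,dB/10)
  Stage 1: F_1 = 10^(0.689/10) = 1.172, G_1 = 10^(17.2/10) = 52.48
  Stage 2: F_2 = 10^(4.31/10) = 2.698, G_2 = 10^(12.9/10) = 19.50
Friis cascade:
  F = 1.172 + (2.698 − 1)/52.48 = 1.204
NF = 10 log₁₀(1.204) = 0.81 dB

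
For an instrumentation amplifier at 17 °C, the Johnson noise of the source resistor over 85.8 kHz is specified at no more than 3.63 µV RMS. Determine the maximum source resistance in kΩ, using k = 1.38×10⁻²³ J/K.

9.59 kΩ

T = 17 °C + 273.15 = 290.15 K
Johnson–Nyquist: V_n = √(4kTRB) ⇒ R = V_n² / (4kTB)
4kTB = 4 × 1.38×10⁻²³ × 290.15 × 8.58×10⁴ = 1.37×10⁻¹⁵
R = (3.63×10⁻⁶)² / 1.37×10⁻¹⁵ = 9.59×10³ Ω = 9.59 kΩ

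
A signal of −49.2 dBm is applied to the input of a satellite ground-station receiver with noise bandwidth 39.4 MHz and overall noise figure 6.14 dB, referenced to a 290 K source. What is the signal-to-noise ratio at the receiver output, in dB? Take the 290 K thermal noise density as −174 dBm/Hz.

42.7 dB

Noise floor: N = −174 + 10 log₁₀(B) + NF
10 log₁₀(3.94×10⁷) = 75.95 dB
N = −174 + 75.95 + 6.14 = −91.91 dBm
SNR = P_sig − N = −49.2 − (−91.91) = 42.71 dB → 42.7 dB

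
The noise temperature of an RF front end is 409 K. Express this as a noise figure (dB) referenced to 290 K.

F = 1 + T_e/T₀ = 1 + 409/290 = 2.41034
NF = 10 log₁₀(2.41034) = 3.82 dB

3.82 dB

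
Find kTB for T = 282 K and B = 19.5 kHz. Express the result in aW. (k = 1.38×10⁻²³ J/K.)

P_n = kTB = 1.38×10⁻²³ × 282 × 1.95×10⁴ = 7.59×10⁻¹⁷ W = 75.9 aW

75.9 aW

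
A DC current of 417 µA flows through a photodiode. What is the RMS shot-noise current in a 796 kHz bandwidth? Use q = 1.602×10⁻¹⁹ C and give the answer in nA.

10.3 nA

I_n = √(2qI·B)
2qI·B = 2 × 1.602×10⁻¹⁹ × 4.17×10⁻⁴ × 7.96×10⁵ = 1.06×10⁻¹⁶ A²
I_n = √(1.06×10⁻¹⁶) = 1.03×10⁻⁸ A = 10.3 nA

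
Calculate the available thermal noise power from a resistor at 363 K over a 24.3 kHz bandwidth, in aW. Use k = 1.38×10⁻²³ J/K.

122 aW

P_n = kTB = 1.38×10⁻²³ × 363 × 2.43×10⁴ = 1.22×10⁻¹⁶ W = 122 aW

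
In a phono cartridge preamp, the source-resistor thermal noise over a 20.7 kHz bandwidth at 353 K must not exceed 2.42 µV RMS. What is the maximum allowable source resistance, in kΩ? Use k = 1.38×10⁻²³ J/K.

14.5 kΩ

Johnson–Nyquist: V_n = √(4kTRB) ⇒ R = V_n² / (4kTB)
4kTB = 4 × 1.38×10⁻²³ × 353 × 2.07×10⁴ = 4.03×10⁻¹⁶
R = (2.42×10⁻⁶)² / 4.03×10⁻¹⁶ = 1.45×10⁴ Ω = 14.5 kΩ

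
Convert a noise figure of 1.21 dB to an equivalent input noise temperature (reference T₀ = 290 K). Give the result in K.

93.2 K

F = 10^(1.21/10) = 1.3213
T_e = (F − 1)·T₀ = (1.3213 − 1) × 290 = 93.2 K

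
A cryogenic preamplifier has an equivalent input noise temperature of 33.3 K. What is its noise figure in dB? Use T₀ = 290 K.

F = 1 + T_e/T₀ = 1 + 33.3/290 = 1.11483
NF = 10 log₁₀(1.11483) = 0.472 dB

0.472 dB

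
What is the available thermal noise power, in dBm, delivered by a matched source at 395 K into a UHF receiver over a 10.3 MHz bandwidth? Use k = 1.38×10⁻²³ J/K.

P_n = kTB = 1.38×10⁻²³ × 395 × 1.03×10⁷ = 5.61×10⁻¹⁴ W
In dBm: 10 log₁₀(5.61×10⁻¹⁴ / 10⁻³) = −102.5 dBm

−102.5 dBm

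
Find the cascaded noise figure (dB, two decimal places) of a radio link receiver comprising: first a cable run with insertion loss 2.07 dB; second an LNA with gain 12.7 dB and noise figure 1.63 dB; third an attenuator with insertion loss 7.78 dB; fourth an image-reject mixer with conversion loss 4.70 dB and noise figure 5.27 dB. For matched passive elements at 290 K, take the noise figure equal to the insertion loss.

6.02 dB

Convert to linear (a loss of L dB is a gain of −L dB): F_i = 10^(NF_i/10), G_i = 10^(G_i,dB/10)
  Stage 1: F_1 = 10^(2.07/10) = 1.611, G_1 = 10^(−2.07/10) = 0.6209
  Stage 2: F_2 = 10^(1.63/10) = 1.455, G_2 = 10^(12.7/10) = 18.62
  Stage 3: F_3 = 10^(7.78/10) = 5.998, G_3 = 10^(−7.78/10) = 0.1667
  Stage 4: F_4 = 10^(5.27/10) = 3.365, G_4 = 10^(−4.70/10) = 0.3388
Friis cascade:
  F = 1.611 + (1.455 − 1)/0.6209 + (5.998 − 1)/11.56 + (3.365 − 1)/1.928 = 4.004
NF = 10 log₁₀(4.004) = 6.02 dB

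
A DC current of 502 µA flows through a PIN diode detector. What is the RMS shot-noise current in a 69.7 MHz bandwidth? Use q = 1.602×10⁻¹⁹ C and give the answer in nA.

I_n = √(2qI·B)
2qI·B = 2 × 1.602×10⁻¹⁹ × 5.02×10⁻⁴ × 6.97×10⁷ = 1.12×10⁻¹⁴ A²
I_n = √(1.12×10⁻¹⁴) = 1.06×10⁻⁷ A = 106 nA

106 nA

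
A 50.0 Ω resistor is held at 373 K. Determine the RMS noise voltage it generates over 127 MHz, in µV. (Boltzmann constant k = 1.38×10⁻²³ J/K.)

V_n = √(4kTRB)
4kTRB = 4 × 1.38×10⁻²³ × 373 × 5.00×10¹ × 1.27×10⁸ = 1.31×10⁻¹⁰ V²
V_n = √(1.31×10⁻¹⁰) = 1.14×10⁻⁵ V = 11.4 µV

11.4 µV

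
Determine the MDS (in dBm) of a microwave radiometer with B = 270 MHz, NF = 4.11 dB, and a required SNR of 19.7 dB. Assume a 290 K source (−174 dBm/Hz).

Sensitivity = −174 + 10 log₁₀(B) + NF + SNR_min
= −174 + 84.31 + 4.11 + 19.7
= −65.88 dBm → −65.9 dBm

−65.9 dBm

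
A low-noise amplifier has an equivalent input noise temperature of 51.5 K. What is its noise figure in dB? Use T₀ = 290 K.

0.710 dB

F = 1 + T_e/T₀ = 1 + 51.5/290 = 1.17759
NF = 10 log₁₀(1.17759) = 0.710 dB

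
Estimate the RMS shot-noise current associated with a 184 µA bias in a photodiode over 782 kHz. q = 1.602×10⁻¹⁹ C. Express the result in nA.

6.79 nA

I_n = √(2qI·B)
2qI·B = 2 × 1.602×10⁻¹⁹ × 1.84×10⁻⁴ × 7.82×10⁵ = 4.61×10⁻¹⁷ A²
I_n = √(4.61×10⁻¹⁷) = 6.79×10⁻⁹ A = 6.79 nA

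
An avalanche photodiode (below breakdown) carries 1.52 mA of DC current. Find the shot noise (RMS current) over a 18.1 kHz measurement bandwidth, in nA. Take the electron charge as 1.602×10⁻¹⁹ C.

2.97 nA

I_n = √(2qI·B)
2qI·B = 2 × 1.602×10⁻¹⁹ × 1.52×10⁻³ × 1.81×10⁴ = 8.81×10⁻¹⁸ A²
I_n = √(8.81×10⁻¹⁸) = 2.97×10⁻⁹ A = 2.97 nA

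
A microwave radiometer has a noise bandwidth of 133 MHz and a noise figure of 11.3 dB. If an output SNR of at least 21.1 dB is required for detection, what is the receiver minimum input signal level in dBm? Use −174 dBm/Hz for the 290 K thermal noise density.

Sensitivity = −174 + 10 log₁₀(B) + NF + SNR_min
= −174 + 81.24 + 11.3 + 21.1
= −60.36 dBm → −60.4 dBm

−60.4 dBm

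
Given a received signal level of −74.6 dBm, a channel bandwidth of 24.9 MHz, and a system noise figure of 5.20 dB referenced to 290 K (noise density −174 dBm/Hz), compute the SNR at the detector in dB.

Noise floor: N = −174 + 10 log₁₀(B) + NF
10 log₁₀(2.49×10⁷) = 73.96 dB
N = −174 + 73.96 + 5.20 = −94.84 dBm
SNR = P_sig − N = −74.6 − (−94.84) = 20.24 dB → 20.2 dB

20.2 dB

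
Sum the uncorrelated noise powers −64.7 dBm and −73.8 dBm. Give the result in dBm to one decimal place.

Convert to linear, add, convert back:
P₁ = 3.39×10⁻¹⁰ W, P₂ = 4.17×10⁻¹¹ W
P_tot = 3.81×10⁻¹⁰ W → 10 log₁₀(P_tot / 10⁻³) = −64.2 dBm

−64.2 dBm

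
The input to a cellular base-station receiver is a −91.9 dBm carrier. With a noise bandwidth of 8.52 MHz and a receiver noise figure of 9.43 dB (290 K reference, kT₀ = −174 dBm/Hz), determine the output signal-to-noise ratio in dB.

3.4 dB

Noise floor: N = −174 + 10 log₁₀(B) + NF
10 log₁₀(8.52×10⁶) = 69.3 dB
N = −174 + 69.3 + 9.43 = −95.27 dBm
SNR = P_sig − N = −91.9 − (−95.27) = 3.37 dB → 3.4 dB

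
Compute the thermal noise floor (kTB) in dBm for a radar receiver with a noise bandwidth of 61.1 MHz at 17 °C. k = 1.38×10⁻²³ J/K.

−96.1 dBm

T = 17 °C + 273.15 = 290.15 K
P_n = kTB = 1.38×10⁻²³ × 290.15 × 6.11×10⁷ = 2.45×10⁻¹³ W
In dBm: 10 log₁₀(2.45×10⁻¹³ / 10⁻³) = −96.1 dBm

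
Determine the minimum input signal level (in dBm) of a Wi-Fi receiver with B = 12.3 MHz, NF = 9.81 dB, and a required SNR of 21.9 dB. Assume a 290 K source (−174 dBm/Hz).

−71.4 dBm

Sensitivity = −174 + 10 log₁₀(B) + NF + SNR_min
= −174 + 70.9 + 9.81 + 21.9
= −71.39 dBm → −71.4 dBm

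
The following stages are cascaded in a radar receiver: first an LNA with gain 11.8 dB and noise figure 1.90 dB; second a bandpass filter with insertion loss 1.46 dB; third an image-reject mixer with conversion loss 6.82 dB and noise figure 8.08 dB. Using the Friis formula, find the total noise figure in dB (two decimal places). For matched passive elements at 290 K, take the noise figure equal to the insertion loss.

3.17 dB

Convert to linear (a loss of L dB is a gain of −L dB): F_i = 10^(NF_i/10), G_i = 10^(G_i,dB/10)
  Stage 1: F_1 = 10^(1.90/10) = 1.549, G_1 = 10^(11.8/10) = 15.14
  Stage 2: F_2 = 10^(1.46/10) = 1.400, G_2 = 10^(−1.46/10) = 0.7145
  Stage 3: F_3 = 10^(8.08/10) = 6.427, G_3 = 10^(−6.82/10) = 0.2080
Friis cascade:
  F = 1.549 + (1.400 − 1)/15.14 + (6.427 − 1)/10.81 = 2.077
NF = 10 log₁₀(2.077) = 3.17 dB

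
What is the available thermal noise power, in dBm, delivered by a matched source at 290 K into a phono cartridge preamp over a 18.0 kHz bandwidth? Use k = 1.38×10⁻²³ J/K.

−131.4 dBm

P_n = kTB = 1.38×10⁻²³ × 290 × 1.80×10⁴ = 7.20×10⁻¹⁷ W
In dBm: 10 log₁₀(7.20×10⁻¹⁷ / 10⁻³) = −131.4 dBm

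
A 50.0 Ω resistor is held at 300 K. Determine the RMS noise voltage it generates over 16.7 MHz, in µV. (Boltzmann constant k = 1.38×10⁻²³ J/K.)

3.72 µV

V_n = √(4kTRB)
4kTRB = 4 × 1.38×10⁻²³ × 300 × 5.00×10¹ × 1.67×10⁷ = 1.38×10⁻¹¹ V²
V_n = √(1.38×10⁻¹¹) = 3.72×10⁻⁶ V = 3.72 µV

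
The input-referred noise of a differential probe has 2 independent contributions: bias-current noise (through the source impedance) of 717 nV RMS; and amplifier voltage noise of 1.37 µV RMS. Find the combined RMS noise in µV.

1.55 µV

Uncorrelated sources add in power (mean-square): V_tot = √(ΣV_i²)
V_tot = √[(7.17×10⁻⁷)² + (1.37×10⁻⁶)²] = 1.55×10⁻⁶ V = 1.55 µV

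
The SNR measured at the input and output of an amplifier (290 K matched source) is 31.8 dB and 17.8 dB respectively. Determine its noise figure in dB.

NF (dB) = SNR_in(dB) − SNR_out(dB) when the source is at T₀
NF = 31.8 − 17.8 = 14.0 dB

14.0 dB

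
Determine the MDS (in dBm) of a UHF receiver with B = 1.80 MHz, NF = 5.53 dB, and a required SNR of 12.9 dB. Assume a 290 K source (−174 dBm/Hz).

−93.0 dBm

Sensitivity = −174 + 10 log₁₀(B) + NF + SNR_min
= −174 + 62.55 + 5.53 + 12.9
= −93.02 dBm → −93.0 dBm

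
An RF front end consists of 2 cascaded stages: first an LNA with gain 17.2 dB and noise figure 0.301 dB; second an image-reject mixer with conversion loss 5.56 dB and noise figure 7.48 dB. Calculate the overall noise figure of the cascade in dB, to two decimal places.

Convert to linear (a loss of L dB is a gain of −L dB): F_i = 10^(NF_i/10), G_i = 10^(G_i,dB/10)
  Stage 1: F_1 = 10^(0.301/10) = 1.072, G_1 = 10^(17.2/10) = 52.48
  Stage 2: F_2 = 10^(7.48/10) = 5.598, G_2 = 10^(−5.56/10) = 0.2780
Friis cascade:
  F = 1.072 + (5.598 − 1)/52.48 = 1.159
NF = 10 log₁₀(1.159) = 0.64 dB

0.64 dB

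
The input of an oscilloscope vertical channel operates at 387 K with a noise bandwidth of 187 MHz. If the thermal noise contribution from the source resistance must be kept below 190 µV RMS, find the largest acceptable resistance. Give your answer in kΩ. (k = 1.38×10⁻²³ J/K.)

Johnson–Nyquist: V_n = √(4kTRB) ⇒ R = V_n² / (4kTB)
4kTB = 4 × 1.38×10⁻²³ × 387 × 1.87×10⁸ = 3.99×10⁻¹²
R = (1.90×10⁻⁴)² / 3.99×10⁻¹² = 9.04×10³ Ω = 9.04 kΩ

9.04 kΩ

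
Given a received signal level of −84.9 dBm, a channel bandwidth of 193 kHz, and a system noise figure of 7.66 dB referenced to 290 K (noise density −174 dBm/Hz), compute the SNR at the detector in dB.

28.6 dB

Noise floor: N = −174 + 10 log₁₀(B) + NF
10 log₁₀(1.93×10⁵) = 52.86 dB
N = −174 + 52.86 + 7.66 = −113.48 dBm
SNR = P_sig − N = −84.9 − (−113.48) = 28.58 dB → 28.6 dB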